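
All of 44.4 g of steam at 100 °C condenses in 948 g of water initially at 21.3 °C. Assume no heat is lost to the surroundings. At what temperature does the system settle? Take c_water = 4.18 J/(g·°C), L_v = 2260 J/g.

Net heat exchanged in the isolated system is zero:
condense steam: −44.4×2260 = −100344; condensate cools 100→T: 44.4×4.18×(T − 100) = 185.59(T − 100); water warms: 948×4.18×(T − 21.3) = 3962.6(T − 21.3)
4148.2 T = 100344 + 18559 + 84404 = 203307
T ≈ 49.01 °C (< 100 °C, so full condensation is consistent).

T_f ≈ 49.0 °C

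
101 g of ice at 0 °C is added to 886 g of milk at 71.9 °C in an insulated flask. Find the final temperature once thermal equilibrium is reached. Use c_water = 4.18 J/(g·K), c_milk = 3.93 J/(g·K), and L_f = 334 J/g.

Taking heat into each body as positive, Σ m c ΔT = 0:
melt ice: 101·334 = 33734
  meltwater 0→T: 101·4.18·T = 422.18 T
  milk cools: 886·3.93·(T − 71.9) = 3482(T − 71.9)
3904.2 T = 250354 − 33734 = 216620
T ≈ 55.48 °C. Since T > 0 °C, the all-ice-melts assumption holds.

T_f ≈ 55.5 °C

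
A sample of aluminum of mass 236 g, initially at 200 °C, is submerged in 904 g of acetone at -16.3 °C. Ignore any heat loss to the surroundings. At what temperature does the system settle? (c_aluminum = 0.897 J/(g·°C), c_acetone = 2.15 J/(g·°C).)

Heat lost by the aluminum equals heat gained by the acetone:
236×0.897×(200 − T) = 904×2.15×(T − (-16.3))
211.69(200 − T) = 1943.6(T − (-16.3))
2155.3 T = 10658  ⇒  T ≈ 4.94 °C

T_f ≈ 4.9 °C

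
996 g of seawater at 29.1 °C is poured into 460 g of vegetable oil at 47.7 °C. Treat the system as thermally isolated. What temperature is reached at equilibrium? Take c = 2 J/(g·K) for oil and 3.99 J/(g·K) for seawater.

T_f ≈ 32.6 °C

Taking heat into each body as positive, Σ m c ΔT = 0:
460·2·(T − 47.7) + 996·3.99·(T − 29.1) = 0
920(T − 47.7) + 3974(T − 29.1) = 0
4894 T = 159529
T = 159529 / 4894 = 32.6 °C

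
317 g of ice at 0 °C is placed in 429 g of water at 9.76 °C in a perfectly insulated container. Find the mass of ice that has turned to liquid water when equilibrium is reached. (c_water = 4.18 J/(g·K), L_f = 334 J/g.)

m_melted ≈ 52.4 g

Heat available from the water dropping to 0 °C: 429×4.18×9.76 = 17502 J.
Fully melting the ice requires m_ice L_f = 317×334 = 105878 J.
That's not enough to melt it all — equilibrium is at 0 °C with ice remaining.
m_melted×334 = 17502  ⇒  m_melted ≈ 52.4 g.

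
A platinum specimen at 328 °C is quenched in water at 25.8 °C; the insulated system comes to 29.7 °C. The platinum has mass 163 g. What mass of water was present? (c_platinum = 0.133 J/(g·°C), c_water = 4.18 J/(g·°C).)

m ≈ 397 g

|Q_platinum| = |Q_water|:
163×0.133×(328 − 29.7) = m×4.18×(29.7 − 25.8)
16.3 m = 6466.8  ⇒  m ≈ 396.7 g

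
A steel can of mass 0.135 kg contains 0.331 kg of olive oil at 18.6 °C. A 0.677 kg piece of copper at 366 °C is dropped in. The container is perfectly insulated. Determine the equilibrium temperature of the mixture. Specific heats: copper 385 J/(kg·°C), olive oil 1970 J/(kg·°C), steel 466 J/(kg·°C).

T_f ≈ 111.4 °C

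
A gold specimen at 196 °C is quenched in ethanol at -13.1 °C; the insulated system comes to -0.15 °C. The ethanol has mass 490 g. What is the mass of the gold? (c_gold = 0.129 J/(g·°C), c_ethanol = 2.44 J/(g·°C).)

m ≈ 612 g

Heat lost by the gold = heat gained by the ethanol:
m·0.129·(196 − -0.15) = 490·2.44·(-0.15 − (-13.1))
25.3 m = 15483  ⇒  m ≈ 611.9 g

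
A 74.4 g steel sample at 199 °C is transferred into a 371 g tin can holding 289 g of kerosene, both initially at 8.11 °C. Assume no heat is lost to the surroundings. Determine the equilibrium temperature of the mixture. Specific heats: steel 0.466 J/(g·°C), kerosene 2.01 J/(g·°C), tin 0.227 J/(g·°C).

T_f ≈ 17.6 °C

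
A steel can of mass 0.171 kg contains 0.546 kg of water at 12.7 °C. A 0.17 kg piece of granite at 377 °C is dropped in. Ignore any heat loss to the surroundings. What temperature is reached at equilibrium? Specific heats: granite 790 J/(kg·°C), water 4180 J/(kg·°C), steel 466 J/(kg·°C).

T_f ≈ 32.3 °C

Heat gained plus heat lost sum to zero:
0.17×790×(T − 377) + 0.546×4180×(T − 12.7) + 0.171×466×(T − 12.7) = 0
(134.3 + 2282.3 + 79.69) T = 134.3×377 + 2282.3×12.7 + 79.69×12.7
T = 80628 / 2496.3 = 32.3 °C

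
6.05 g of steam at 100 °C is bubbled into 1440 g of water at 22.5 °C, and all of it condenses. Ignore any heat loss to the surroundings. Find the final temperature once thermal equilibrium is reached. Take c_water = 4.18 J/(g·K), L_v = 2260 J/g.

T_f ≈ 25.1 °C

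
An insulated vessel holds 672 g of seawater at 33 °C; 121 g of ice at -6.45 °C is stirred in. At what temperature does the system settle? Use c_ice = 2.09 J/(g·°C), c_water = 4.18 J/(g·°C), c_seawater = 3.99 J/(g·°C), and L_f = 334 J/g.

T_f ≈ 14.6 °C

Conservation of energy gives ΣQ = 0:
warm ice to 0 °C: 121·2.09·(0 − (-6.45)) = 1631.1
  melt ice: 121·334 = 40414
  warm the meltwater: 505.78 T
  seawater cools: 672·3.99·(T − 33) = 2681.3(T − 33)
3187.1 T = 88482 − 42045 = 46437
T ≈ 14.57 °C (positive, so assuming full melt was valid).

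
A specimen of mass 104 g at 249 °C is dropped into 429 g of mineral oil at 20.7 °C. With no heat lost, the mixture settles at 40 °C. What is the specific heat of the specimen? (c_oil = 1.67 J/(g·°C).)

c ≈ 0.636 J/(g·°C)

Energy conservation, ΣQ = 0:
104·c·(40 − 249) + 429·1.67·(40 − 20.7) = 0
-21736 c = -13827
c = -13827/-21736 ≈ 0.6361 J/(g·°C)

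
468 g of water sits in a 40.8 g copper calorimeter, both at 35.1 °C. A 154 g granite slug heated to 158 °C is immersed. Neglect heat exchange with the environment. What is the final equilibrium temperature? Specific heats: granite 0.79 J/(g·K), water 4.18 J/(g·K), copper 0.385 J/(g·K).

Energy conservation, ΣQ = 0:
154×0.79×(T − 158) + 468×4.18×(T − 35.1) + 40.8×0.385×(T − 35.1) = 0
2093.6 T = 88438
T = 88438/2093.6 ≈ 42.24 °C

T_f ≈ 42.2 °C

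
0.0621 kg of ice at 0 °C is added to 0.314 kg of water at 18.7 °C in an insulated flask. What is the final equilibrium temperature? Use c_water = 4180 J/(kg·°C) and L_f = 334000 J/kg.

Energy balance with sensible and latent terms:
latent heat to melt: 0.0621×334000 = 20741; meltwater 0→T: 0.0621×4180×T = 259.58 T; water cools: 0.314×4180×(T − 18.7) = 1312.5(T − 18.7)
1572.1 T = 24544 − 20741 = 3802.7
T ≈ 2.42 °C. Since T > 0 °C, the all-ice-melts assumption holds.

T_f ≈ 2.4 °C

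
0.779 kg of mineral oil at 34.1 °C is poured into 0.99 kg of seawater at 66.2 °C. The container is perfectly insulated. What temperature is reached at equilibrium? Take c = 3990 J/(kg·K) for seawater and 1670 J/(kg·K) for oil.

T_f is the heat-capacity-weighted average of the initial temperatures:
T_f = (3950.1×66.2 + 1300.9×34.1) / (3950.1 + 1300.9)
    = 305858 / 5251 ≈ 58.25 °C

T_f ≈ 58.2 °C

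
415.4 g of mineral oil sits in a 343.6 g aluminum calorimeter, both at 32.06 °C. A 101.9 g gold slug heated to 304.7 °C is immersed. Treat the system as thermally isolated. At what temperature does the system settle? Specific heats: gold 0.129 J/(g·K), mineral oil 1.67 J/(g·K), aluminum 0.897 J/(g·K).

T_f ≈ 35.6 °C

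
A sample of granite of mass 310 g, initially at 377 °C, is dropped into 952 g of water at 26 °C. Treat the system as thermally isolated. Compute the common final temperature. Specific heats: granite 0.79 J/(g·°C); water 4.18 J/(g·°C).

Heat gained plus heat lost sum to zero:
310×0.79×(T − 377) + 952×4.18×(T − 26) = 0
(244.9 + 3979.4) T = 244.9×377 + 3979.4×26
T = 195791 / 4224.3 = 46.3 °C

T_f ≈ 46.3 °C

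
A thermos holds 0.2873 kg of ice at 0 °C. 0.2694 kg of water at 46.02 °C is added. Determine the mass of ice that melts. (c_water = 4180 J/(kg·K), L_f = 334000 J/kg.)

Water can give up m c ΔT = 0.2694·4180·46.02 = 51823 J before reaching 0 °C.
Melting all 0.2873 kg of ice would need 0.2873·334000 = 95958 J.
That's not enough to melt it all — equilibrium is at 0 °C with ice remaining.
m_melted·334000 = 51823  ⇒  m_melted ≈ 0.1552 kg.

m_melted ≈ 0.155 kg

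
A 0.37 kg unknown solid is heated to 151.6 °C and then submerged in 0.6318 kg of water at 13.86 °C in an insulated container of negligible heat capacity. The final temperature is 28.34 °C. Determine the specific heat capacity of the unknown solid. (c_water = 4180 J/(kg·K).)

Taking heat into each body as positive, Σ m c ΔT = 0:
0.37×c×(28.34 − 151.6) + 0.6318×4180×(28.34 − 13.86) = 0
-45.61 c = -38241
c = -38241/-45.61 ≈ 838.5 J/(kg·K)

c ≈ 838 J/(kg·K)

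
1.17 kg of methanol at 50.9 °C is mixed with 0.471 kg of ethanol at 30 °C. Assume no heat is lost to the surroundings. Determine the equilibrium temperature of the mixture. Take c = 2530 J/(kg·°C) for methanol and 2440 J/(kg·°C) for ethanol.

Let T be the final temperature. ΣQ_i = 0:
1.17×2530×(T − 50.9) + 0.471×2440×(T − 30) = 0
2960.1(T − 50.9) + 1149.2(T − 30) = 0
4109.3 T = 185146
T = 185146 / 4109.3 = 45.1 °C

T_f ≈ 45.1 °C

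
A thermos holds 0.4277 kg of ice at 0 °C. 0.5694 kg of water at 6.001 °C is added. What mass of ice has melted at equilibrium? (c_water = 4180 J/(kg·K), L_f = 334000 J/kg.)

Water can give up m c ΔT = 0.5694·4180·6.001 = 14283 J before reaching 0 °C.
Fully melting the ice requires m_ice L_f = 0.4277·334000 = 142852 J.
Since 14283 < 142852 J, not all the ice melts; equilibrium is at 0 °C.
m_melted·334000 = 14283  ⇒  m_melted ≈ 0.04276 kg.

m_melted ≈ 0.0428 kg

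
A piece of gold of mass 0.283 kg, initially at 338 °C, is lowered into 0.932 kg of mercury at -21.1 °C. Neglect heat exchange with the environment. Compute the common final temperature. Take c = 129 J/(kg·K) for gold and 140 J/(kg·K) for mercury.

T_f = Σ m_i c_i T_i / Σ m_i c_i:
T_f = (36.51×338 + 130.48×(-21.1)) / (36.51 + 130.48)
    = 9586.2 / 166.99 ≈ 57.41 °C

T_f ≈ 57.4 °C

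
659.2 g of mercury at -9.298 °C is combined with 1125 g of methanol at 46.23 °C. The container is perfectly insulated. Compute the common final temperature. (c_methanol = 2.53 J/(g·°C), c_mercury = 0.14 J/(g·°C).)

|Q_methanol| = |Q_mercury|:
1125×2.53×(46.23 − T) = 659.2×0.14×(T − (-9.298))
2846.2(46.23 − T) = 92.29(T − (-9.298))
2938.5 T = 130724  ⇒  T ≈ 44.49 °C

T_f ≈ 44.5 °C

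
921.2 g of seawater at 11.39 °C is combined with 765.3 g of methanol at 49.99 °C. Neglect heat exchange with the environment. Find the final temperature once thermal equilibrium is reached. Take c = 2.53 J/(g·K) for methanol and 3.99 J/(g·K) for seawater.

Setting the total heat transfer to zero:
765.3·2.53·(T − 49.99) + 921.2·3.99·(T − 11.39) = 0
5611.8 T = 138656
T = 138656 / 5611.8 = 24.7 °C

T_f ≈ 24.7 °C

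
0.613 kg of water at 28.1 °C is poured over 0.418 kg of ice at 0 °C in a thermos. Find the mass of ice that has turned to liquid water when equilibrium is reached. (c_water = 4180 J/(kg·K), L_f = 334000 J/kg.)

m_melted ≈ 0.216 kg

Cooling the water to 0 °C releases 0.613·4180·28.1 = 72002 J.
Fully melting the ice requires m_ice L_f = 0.418·334000 = 139612 J.
That's not enough to melt it all — equilibrium is at 0 °C with ice remaining.
m_melted·334000 = 72002  ⇒  m_melted ≈ 0.2156 kg.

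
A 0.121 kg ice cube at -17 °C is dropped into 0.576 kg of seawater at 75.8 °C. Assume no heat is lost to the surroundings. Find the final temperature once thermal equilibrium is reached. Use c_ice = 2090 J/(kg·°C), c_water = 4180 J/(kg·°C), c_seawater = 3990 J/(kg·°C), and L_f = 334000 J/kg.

Energy balance with sensible and latent terms:
warm ice to 0 °C: 0.121×2090×(0 − (-17)) = 4299.1
  fusion: m_ice L_f = 0.121×334000 = 40414
  meltwater 0→T: 0.121×4180×T = 505.78 T
  seawater: 2298.2(T − 75.8)
2804 T = 174207 − 44713 = 129493
T ≈ 46.18 °C — above 0 °C, consistent with complete melting.

T_f ≈ 46.2 °C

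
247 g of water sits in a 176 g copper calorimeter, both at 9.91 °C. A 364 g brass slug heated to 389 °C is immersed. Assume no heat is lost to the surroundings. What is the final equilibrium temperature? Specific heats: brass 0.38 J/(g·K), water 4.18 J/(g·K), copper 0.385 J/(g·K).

T_f ≈ 52.2 °C

Taking heat into each body as positive, Σ m c ΔT = 0:
364×0.38×(T − 389) + 247×4.18×(T − 9.91) + 176×0.385×(T − 9.91) = 0
138.32(T − 389) + 1032.5(T − 9.91) + 67.76(T − 9.91) = 0
(138.32 + 1032.5 + 67.76) T = 138.32×389 + 1032.5×9.91 + 67.76×9.91
T = 64710 / 1238.5 = 52.2 °C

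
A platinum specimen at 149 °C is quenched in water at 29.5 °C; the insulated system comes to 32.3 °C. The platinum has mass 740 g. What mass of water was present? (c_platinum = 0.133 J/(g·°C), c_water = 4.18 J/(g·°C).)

m ≈ 981 g

Energy conservation, ΣQ = 0:
740·0.133·(32.3 − 149) + m·4.18·(32.3 − 29.5) = 0
11.7 m = 11486
m = 11486/11.7 ≈ 981.3 g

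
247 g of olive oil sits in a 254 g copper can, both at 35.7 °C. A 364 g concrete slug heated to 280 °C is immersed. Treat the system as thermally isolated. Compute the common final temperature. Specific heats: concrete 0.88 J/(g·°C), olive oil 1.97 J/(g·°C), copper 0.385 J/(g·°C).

T_f ≈ 122.2 °C

Net heat exchanged in the isolated system is zero:
364*0.88*(T − 280) + 247*1.97*(T − 35.7) + 254*0.385*(T − 35.7) = 0
320.32(T − 280) + 486.59(T − 35.7) + 97.79(T − 35.7) = 0
(320.32 + 486.59 + 97.79) T = 320.32*280 + 486.59*35.7 + 97.79*35.7
T = 110552/904.7 ≈ 122.20 °C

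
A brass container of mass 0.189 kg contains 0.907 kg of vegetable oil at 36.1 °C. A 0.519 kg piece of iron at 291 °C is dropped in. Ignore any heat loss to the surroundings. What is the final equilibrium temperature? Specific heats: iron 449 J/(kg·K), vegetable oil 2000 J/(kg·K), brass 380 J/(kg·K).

Conservation of energy gives ΣQ = 0:
0.519·449·(T − 291) + 0.907·2000·(T − 36.1) + 0.189·380·(T − 36.1) = 0
2118.9 T = 135890
T = 135890 / 2118.9 = 64.1 °C

T_f ≈ 64.1 °C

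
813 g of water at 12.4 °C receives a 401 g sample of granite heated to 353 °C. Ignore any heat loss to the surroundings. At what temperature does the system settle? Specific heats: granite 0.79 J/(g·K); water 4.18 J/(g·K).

T_f ≈ 41.4 °C

T_f = Σ m_i c_i T_i / Σ m_i c_i:
T_f = (316.79·353 + 3398.3·12.4) / (316.79 + 3398.3)
    = 153966 / 3715.1 ≈ 41.44 °C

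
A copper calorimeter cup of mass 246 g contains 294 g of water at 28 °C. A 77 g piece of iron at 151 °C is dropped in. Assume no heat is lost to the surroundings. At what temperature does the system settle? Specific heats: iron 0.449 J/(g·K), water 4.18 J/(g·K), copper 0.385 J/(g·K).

T_f ≈ 31.1 °C

T_f is the heat-capacity-weighted average of the initial temperatures:
T_f = (34.57*151 + 1228.9*28 + 94.71*28) / (34.57 + 1228.9 + 94.71)
    = 42282 / 1358.2 ≈ 31.13 °C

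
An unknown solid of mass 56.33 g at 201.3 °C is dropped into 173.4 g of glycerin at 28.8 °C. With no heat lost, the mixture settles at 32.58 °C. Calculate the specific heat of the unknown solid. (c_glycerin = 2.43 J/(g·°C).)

c ≈ 0.168 J/(g·°C)

m_s c (T_s − T_f) = m_glycerin c_glycerin (T_f − T_0):
56.33×c×(201.3 − 32.58) = 173.4×2.43×(32.58 − 28.8)
9504 c = 1592.7  ⇒  c ≈ 0.1676 J/(g·°C)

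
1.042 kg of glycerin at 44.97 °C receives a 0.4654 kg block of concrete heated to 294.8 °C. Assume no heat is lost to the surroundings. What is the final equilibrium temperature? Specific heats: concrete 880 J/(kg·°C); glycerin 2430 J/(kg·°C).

T_f = Σ m_i c_i T_i / Σ m_i c_i:
T_f = (409.55*294.8 + 2532.1*44.97) / (409.55 + 2532.1)
    = 234603 / 2941.6 ≈ 79.75 °C

T_f ≈ 79.8 °C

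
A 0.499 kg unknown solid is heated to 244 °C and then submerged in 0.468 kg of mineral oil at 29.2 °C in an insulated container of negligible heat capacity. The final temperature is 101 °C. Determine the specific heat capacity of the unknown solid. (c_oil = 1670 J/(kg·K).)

c ≈ 786 J/(kg·K)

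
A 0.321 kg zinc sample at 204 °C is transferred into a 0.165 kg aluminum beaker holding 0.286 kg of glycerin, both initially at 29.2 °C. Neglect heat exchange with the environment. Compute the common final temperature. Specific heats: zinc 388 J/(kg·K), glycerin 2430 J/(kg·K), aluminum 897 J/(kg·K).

Let T be the final temperature. ΣQ_i = 0:
0.321*388*(T − 204) + 0.286*2430*(T − 29.2) + 0.165*897*(T − 29.2) = 0
124.55(T − 204) + 694.98(T − 29.2) + 148(T − 29.2) = 0
967.53 T = 50023
T = 50023/967.53 ≈ 51.70 °C

T_f ≈ 51.7 °C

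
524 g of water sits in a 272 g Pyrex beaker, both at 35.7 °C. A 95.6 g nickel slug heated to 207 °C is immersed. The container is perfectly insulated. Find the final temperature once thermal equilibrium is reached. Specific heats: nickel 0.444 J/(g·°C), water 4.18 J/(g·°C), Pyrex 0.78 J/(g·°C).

T_f ≈ 38.7 °C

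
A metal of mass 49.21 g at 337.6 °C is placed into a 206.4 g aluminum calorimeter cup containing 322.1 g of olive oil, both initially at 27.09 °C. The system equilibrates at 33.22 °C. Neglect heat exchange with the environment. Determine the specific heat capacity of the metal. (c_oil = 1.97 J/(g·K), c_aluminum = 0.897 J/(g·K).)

Let T be the final temperature. ΣQ_i = 0:
49.21·c·(33.22 − 337.6) + 322.1·1.97·(33.22 − 27.09) + 206.4·0.897·(33.22 − 27.09) = 0
-14979 c = -5024.6
c = -5024.6/-14979 ≈ 0.3355 J/(g·K)

c ≈ 0.335 J/(g·K)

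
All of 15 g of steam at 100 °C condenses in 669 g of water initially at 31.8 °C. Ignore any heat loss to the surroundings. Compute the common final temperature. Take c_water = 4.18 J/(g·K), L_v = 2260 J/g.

T_f ≈ 45.2 °C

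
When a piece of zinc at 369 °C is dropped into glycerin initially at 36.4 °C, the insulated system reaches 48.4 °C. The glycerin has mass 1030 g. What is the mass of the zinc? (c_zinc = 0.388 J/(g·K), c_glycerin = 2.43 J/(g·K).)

m ≈ 241 g

Conservation of energy gives ΣQ = 0:
m·0.388·(48.4 − 369) + 1030·2.43·(48.4 − 36.4) = 0
-124.39 m = -30035
m = -30035/-124.39 ≈ 241.5 g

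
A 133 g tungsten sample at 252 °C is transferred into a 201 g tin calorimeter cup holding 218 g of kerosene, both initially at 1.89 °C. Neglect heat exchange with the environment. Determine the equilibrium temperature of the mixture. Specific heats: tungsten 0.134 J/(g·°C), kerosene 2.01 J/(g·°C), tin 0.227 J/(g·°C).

Let T be the final temperature. ΣQ_i = 0:
133*0.134*(T − 252) + 218*2.01*(T − 1.89) + 201*0.227*(T − 1.89) = 0
501.63 T = 5405.5
T ≈ 10.78 °C

T_f ≈ 10.8 °C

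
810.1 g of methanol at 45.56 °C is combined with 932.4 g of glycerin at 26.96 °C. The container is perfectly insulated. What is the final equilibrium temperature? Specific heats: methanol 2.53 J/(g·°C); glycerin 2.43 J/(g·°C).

Net heat exchanged in the isolated system is zero:
810.1*2.53*(T − 45.56) + 932.4*2.43*(T − 26.96) = 0
2049.6(T − 45.56) + 2265.7(T − 26.96) = 0
(2049.6 + 2265.7) T = 2049.6*45.56 + 2265.7*26.96
T ≈ 35.79 °C

T_f ≈ 35.8 °C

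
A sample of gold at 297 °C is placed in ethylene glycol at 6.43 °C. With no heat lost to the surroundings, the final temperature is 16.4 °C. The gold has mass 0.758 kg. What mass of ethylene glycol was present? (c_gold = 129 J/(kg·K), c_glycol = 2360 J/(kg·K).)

m ≈ 1.17 kg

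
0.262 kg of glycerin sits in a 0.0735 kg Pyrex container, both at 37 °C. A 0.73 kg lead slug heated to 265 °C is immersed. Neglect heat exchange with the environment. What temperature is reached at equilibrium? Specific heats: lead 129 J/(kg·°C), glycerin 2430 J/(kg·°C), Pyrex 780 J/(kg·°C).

T_f ≈ 64.2 °C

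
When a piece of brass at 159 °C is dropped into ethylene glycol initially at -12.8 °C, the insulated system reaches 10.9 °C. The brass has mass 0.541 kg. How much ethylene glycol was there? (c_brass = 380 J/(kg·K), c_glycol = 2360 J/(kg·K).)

m ≈ 0.544 kg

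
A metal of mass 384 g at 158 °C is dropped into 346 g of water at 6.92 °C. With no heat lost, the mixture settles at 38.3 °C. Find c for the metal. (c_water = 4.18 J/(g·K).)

c ≈ 0.987 J/(g·K)

m_s c (T_s − T_f) = m_water c_water (T_f − T_0):
384·c·(158 − 38.3) = 346·4.18·(38.3 − 6.92)
45965 c = 45384  ⇒  c ≈ 0.9874 J/(g·K)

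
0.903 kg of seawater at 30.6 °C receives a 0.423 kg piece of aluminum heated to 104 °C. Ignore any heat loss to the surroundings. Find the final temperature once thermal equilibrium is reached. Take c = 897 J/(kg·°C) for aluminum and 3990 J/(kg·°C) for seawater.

|Q_aluminum| = |Q_seawater|:
0.423*897*(104 − T) = 0.903*3990*(T − 30.6)
379.43(104 − T) = 3603(T − 30.6)
3982.4 T = 149712  ⇒  T ≈ 37.59 °C

T_f ≈ 37.6 °C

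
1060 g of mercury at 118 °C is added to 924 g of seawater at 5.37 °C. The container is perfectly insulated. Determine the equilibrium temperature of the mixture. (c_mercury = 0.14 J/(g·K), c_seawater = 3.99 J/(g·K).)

Set heat shed by the hot body equal to heat absorbed by the cold body:
1060·0.14·(118 − T) = 924·3.99·(T − 5.37)
148.4(118 − T) = 3686.8(T − 5.37)
3835.2 T = 37309  ⇒  T ≈ 9.73 °C

T_f ≈ 9.7 °C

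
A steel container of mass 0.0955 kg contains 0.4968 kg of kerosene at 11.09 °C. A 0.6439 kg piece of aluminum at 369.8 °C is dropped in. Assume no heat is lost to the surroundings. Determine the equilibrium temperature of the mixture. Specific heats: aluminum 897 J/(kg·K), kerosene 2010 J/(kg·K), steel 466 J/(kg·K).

Conservation of energy gives ΣQ = 0:
0.6439·897·(T − 369.8) + 0.4968·2010·(T − 11.09) + 0.0955·466·(T − 11.09) = 0
577.58(T − 369.8) + 998.57(T − 11.09) + 44.5(T − 11.09) = 0
1620.6 T = 225156
T = 225156 / 1620.6 = 139 °C

T_f ≈ 138.9 °C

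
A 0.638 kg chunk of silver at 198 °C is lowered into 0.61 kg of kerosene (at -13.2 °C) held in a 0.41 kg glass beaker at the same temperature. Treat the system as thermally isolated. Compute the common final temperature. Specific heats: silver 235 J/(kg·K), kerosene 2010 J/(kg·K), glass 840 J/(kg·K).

Let T be the final temperature. ΣQ_i = 0:
0.638×235×(T − 198) + 0.61×2010×(T − (-13.2)) + 0.41×840×(T − (-13.2)) = 0
1720.4 T = 8955.5
T ≈ 5.21 °C

T_f ≈ 5.2 °C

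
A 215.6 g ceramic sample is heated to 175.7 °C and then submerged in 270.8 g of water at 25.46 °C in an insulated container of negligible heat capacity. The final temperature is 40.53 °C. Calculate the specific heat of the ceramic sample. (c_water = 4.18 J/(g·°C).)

Heat lost by the ceramic sample = heat gained by the water:
215.6·c·(175.7 − 40.53) = 270.8·4.18·(40.53 − 25.46)
29143 c = 17058  ⇒  c ≈ 0.5853 J/(g·°C)

c ≈ 0.585 J/(g·°C)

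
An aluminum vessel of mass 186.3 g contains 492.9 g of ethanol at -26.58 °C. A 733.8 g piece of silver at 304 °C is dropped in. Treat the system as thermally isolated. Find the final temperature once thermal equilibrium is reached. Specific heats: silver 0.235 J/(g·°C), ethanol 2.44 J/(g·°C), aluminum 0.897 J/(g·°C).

T_f ≈ 10.4 °C

Energy conservation, ΣQ = 0:
733.8·0.235·(T − 304) + 492.9·2.44·(T − (-26.58)) + 186.3·0.897·(T − (-26.58)) = 0
172.44(T − 304) + 1202.7(T − (-26.58)) + 167.11(T − (-26.58)) = 0
(172.44 + 1202.7 + 167.11) T = 172.44·304 + 1202.7·(-26.58) + 167.11·(-26.58)
T ≈ 10.38 °C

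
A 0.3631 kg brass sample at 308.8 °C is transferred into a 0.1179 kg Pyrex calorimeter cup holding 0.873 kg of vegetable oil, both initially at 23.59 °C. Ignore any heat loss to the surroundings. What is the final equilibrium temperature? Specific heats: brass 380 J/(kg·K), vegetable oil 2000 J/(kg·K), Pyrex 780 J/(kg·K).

T_f ≈ 43.5 °C

Energy conservation, ΣQ = 0:
0.3631*380*(T − 308.8) + 0.873*2000*(T − 23.59) + 0.1179*780*(T − 23.59) = 0
137.98(T − 308.8) + 1746(T − 23.59) + 91.96(T − 23.59) = 0
(137.98 + 1746 + 91.96) T = 137.98*308.8 + 1746*23.59 + 91.96*23.59
T = 85965/1975.9 ≈ 43.51 °C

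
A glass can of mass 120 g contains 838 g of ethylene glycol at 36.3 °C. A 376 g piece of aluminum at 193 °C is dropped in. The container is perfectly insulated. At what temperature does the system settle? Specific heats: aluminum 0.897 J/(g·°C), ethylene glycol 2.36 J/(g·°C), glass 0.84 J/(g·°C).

T_f ≈ 58.2 °C

T_f is the heat-capacity-weighted average of the initial temperatures:
T_f = (337.27·193 + 1977.7·36.3 + 100.8·36.3) / (337.27 + 1977.7 + 100.8)
    = 140542 / 2415.8 ≈ 58.18 °C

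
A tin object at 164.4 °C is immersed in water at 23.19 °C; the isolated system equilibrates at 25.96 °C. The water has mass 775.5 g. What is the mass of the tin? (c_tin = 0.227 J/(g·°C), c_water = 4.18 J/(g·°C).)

Heat gained plus heat lost sum to zero:
m·0.227·(25.96 − 164.4) + 775.5·4.18·(25.96 − 23.19) = 0
-31.43 m = -8979.2
m = -8979.2/-31.43 ≈ 285.7 g

m ≈ 286 g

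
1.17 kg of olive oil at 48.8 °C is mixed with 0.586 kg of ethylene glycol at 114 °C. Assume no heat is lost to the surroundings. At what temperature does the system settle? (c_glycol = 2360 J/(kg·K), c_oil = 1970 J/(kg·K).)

T_f ≈ 73.3 °C

T_f is the heat-capacity-weighted average of the initial temperatures:
T_f = (1383×114 + 2304.9×48.8) / (1383 + 2304.9)
    = 270137 / 3687.9 ≈ 73.25 °C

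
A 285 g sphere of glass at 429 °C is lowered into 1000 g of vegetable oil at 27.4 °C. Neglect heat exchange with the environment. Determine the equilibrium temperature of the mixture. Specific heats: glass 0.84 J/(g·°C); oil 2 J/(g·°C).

T_f ≈ 70.3 °C

Set heat shed by the hot body equal to heat absorbed by the cold body:
285×0.84×(429 − T) = 1000×2×(T − 27.4)
239.4(429 − T) = 2000(T − 27.4)
2239.4 T = 157503  ⇒  T ≈ 70.33 °C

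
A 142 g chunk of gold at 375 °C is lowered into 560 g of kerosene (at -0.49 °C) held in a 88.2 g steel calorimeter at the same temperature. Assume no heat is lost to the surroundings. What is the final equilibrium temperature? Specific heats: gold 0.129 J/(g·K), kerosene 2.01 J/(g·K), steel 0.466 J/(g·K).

T_f ≈ 5.3 °C

Heat gained plus heat lost sum to zero:
142·0.129·(T − 375) + 560·2.01·(T − (-0.49)) + 88.2·0.466·(T − (-0.49)) = 0
18.32(T − 375) + 1125.6(T − (-0.49)) + 41.1(T − (-0.49)) = 0
1185 T = 6297.6
T = 6297.6/1185 ≈ 5.31 °C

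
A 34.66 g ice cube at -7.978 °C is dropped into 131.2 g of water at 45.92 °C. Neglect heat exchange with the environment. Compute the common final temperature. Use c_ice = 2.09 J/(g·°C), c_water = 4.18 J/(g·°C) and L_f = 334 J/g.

Energy conservation, ΣQ = 0:
ice -7.978→0 °C: 34.66·2.09·7.978 = 577.92; melt ice: 34.66·334 = 11576; warm the meltwater: 144.88 T; water cools: 131.2·4.18·(T − 45.92) = 548.42(T − 45.92)
693.29 T = 25183 − 12154 = 13029
T ≈ 18.79 °C — above 0 °C, consistent with complete melting.

T_f ≈ 18.8 °C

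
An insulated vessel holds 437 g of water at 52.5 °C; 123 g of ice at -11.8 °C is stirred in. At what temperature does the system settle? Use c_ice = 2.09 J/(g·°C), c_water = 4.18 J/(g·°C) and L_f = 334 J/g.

T_f ≈ 22.1 °C

Setting the total heat transfer to zero:
ice -11.8→0 °C: 123·2.09·11.8 = 3033.4; melt ice: 123·334 = 41082; warm the meltwater: 514.14 T; water cools: 437·4.18·(T − 52.5) = 1826.7(T − 52.5)
2340.8 T = 95900 − 44115 = 51784
T ≈ 22.12 °C — above 0 °C, consistent with complete melting.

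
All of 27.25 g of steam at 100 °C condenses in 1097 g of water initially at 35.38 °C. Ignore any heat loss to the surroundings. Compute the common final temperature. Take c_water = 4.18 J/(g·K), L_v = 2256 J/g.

T_f ≈ 50.0 °C

Energy balance with sensible and latent terms:
condense steam: −27.25×2256 = −61476
  condensate cools 100→T: 27.25×4.18×(T − 100) = 113.9(T − 100)
  water warms: 1097×4.18×(T − 35.38) = 4585.5(T − 35.38)
4699.4 T = 61476 + 11390 + 162234 = 235100
T ≈ 50.03 °C, under the boiling point, so the assumption holds.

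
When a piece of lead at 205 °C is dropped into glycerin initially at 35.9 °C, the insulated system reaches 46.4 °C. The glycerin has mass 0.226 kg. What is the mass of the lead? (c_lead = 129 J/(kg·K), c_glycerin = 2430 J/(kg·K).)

m ≈ 0.282 kg

|Q_lead| = |Q_glycerin|:
m·129·(205 − 46.4) = 0.226·2430·(46.4 − 35.9)
20459 m = 5766.4  ⇒  m ≈ 0.2818 kg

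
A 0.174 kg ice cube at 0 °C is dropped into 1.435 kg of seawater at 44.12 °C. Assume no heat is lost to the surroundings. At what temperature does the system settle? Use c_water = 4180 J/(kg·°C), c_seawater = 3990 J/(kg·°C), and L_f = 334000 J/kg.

T_f ≈ 30.1 °C

Conservation of energy gives ΣQ = 0:
fusion: m_ice L_f = 0.174×334000 = 58116
  warm the meltwater: 727.32 T
  seawater cools: 1.435×3990×(T − 44.12) = 5725.7(T − 44.12)
6453 T = 252616 − 58116 = 194500
T ≈ 30.14 °C — above 0 °C, consistent with complete melting.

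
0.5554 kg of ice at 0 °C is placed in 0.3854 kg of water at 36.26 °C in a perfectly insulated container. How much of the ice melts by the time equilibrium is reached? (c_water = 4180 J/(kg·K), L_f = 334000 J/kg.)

Heat available from the water dropping to 0 °C: 0.3854×4180×36.26 = 58414 J.
Fully melting the ice requires m_ice L_f = 0.5554×334000 = 185504 J.
Since 58414 < 185504 J, not all the ice melts; equilibrium is at 0 °C.
m_melt = 58414 / L_f = 0.1749 kg.

m_melted ≈ 0.175 kg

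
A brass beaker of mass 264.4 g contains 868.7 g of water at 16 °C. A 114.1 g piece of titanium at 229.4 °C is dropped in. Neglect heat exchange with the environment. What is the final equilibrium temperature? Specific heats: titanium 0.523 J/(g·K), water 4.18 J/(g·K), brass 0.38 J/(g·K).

T_f ≈ 19.4 °C

Energy conservation, ΣQ = 0:
114.1·0.523·(T − 229.4) + 868.7·4.18·(T − 16) + 264.4·0.38·(T − 16) = 0
59.67(T − 229.4) + 3631.2(T − 16) + 100.47(T − 16) = 0
(59.67 + 3631.2 + 100.47) T = 59.67·229.4 + 3631.2·16 + 100.47·16
T ≈ 19.36 °C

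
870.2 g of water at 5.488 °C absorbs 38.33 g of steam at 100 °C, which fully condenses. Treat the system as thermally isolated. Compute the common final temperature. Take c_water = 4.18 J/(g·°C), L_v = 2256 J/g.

T_f ≈ 32.2 °C

Net heat exchanged in the isolated system is zero:
steam→water at 100 °C releases m L_v = 38.33×2256 = 86472
  condensate cools 100→T: 38.33×4.18×(T − 100) = 160.22(T − 100)
  water warms: 870.2×4.18×(T − 5.488) = 3637.4(T − 5.488)
3797.7 T = 86472 + 16022 + 19962 = 122457
T ≈ 32.25 °C (< 100 °C, so full condensation is consistent).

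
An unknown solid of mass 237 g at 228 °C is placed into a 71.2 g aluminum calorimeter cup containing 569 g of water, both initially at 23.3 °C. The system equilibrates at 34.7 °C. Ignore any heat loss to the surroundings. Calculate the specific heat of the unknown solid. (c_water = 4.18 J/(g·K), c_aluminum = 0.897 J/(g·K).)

Conservation of energy gives ΣQ = 0:
237·c·(34.7 − 228) + 569·4.18·(34.7 − 23.3) + 71.2·0.897·(34.7 − 23.3) = 0
-45812 c = -27842
c = -27842/-45812 ≈ 0.6077 J/(g·K)

c ≈ 0.608 J/(g·K)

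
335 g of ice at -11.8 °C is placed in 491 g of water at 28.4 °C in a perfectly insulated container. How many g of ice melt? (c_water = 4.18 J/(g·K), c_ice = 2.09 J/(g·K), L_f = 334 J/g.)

m_melted ≈ 150 g

Water can give up m c ΔT = 491·4.18·28.4 = 58288 J before reaching 0 °C.
Of that, 335·2.09·11.8 = 8261.8 J goes to bring the ice to 0 °C, leaving 50026 J.
To melt every bit of ice: 335·334 = 111890 J.
Since 50026 < 111890 J, not all the ice melts; equilibrium is at 0 °C.
m_melt = 50026 / L_f = 149.8 g.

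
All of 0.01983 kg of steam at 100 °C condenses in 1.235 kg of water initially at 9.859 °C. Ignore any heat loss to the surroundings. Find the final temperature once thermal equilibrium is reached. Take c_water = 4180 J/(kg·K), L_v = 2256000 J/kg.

Energy conservation, ΣQ = 0:
steam→water at 100 °C releases m L_v = 0.01983×2256000 = 44736; condensate cools 100→T: 0.01983×4180×(T − 100) = 82.89(T − 100); original water: 5162.3(T − 9.859)
5245.2 T = 44736 + 8288.9 + 50895 = 103921
T ≈ 19.81 °C, under the boiling point, so the assumption holds.

T_f ≈ 19.8 °C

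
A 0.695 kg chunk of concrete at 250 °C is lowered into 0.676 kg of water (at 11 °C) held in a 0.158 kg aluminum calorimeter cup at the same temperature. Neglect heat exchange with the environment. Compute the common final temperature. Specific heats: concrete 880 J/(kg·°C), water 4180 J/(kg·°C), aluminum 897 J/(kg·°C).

T_f ≈ 51.8 °C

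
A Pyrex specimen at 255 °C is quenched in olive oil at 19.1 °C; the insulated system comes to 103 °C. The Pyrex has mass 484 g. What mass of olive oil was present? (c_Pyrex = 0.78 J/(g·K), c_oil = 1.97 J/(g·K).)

m ≈ 347 g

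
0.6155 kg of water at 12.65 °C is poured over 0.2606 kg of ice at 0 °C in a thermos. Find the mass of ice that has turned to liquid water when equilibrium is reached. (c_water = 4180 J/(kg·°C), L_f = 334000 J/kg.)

m_melted ≈ 0.0974 kg

Water can give up m c ΔT = 0.6155×4180×12.65 = 32546 J before reaching 0 °C.
Fully melting the ice requires m_ice L_f = 0.2606×334000 = 87040 J.
32546 J < 87040 J, so only part of the ice melts and the system sits at 0 °C.
m_melted×334000 = 32546  ⇒  m_melted ≈ 0.09744 kg.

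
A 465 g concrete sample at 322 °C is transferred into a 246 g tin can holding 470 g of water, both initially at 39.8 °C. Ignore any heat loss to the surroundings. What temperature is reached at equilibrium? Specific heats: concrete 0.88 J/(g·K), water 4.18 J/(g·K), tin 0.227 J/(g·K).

Let T be the final temperature. ΣQ_i = 0:
465*0.88*(T − 322) + 470*4.18*(T − 39.8) + 246*0.227*(T − 39.8) = 0
2429.6 T = 212176
T = 212176/2429.6 ≈ 87.33 °C

T_f ≈ 87.3 °C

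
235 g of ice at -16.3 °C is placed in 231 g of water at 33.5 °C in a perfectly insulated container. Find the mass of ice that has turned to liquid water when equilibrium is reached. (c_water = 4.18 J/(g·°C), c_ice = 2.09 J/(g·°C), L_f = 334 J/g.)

m_melted ≈ 72.9 g

Cooling the water to 0 °C releases 231·4.18·33.5 = 32347 J.
Warming the ice to 0 °C takes 235·2.09·16.3 = 8005.7 J, leaving 24341 J for melting.
Fully melting the ice requires m_ice L_f = 235·334 = 78490 J.
24341 J < 78490 J, so only part of the ice melts and the system sits at 0 °C.
m_melted·334 = 24341  ⇒  m_melted ≈ 72.88 g.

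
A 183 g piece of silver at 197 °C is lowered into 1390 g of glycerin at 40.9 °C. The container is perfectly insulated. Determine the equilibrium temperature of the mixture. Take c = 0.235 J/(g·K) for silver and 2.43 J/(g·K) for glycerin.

T_f ≈ 42.9 °C

T_f is the heat-capacity-weighted average of the initial temperatures:
T_f = (43*197 + 3377.7*40.9) / (43 + 3377.7)
    = 146620 / 3420.7 ≈ 42.86 °C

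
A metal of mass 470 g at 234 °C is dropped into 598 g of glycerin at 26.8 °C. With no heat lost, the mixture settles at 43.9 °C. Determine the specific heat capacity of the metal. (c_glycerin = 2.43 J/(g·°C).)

c ≈ 0.278 J/(g·°C)

m_s c (T_s − T_f) = m_glycerin c_glycerin (T_f − T_0):
470·c·(234 − 43.9) = 598·2.43·(43.9 − 26.8)
89347 c = 24849  ⇒  c ≈ 0.2781 J/(g·°C)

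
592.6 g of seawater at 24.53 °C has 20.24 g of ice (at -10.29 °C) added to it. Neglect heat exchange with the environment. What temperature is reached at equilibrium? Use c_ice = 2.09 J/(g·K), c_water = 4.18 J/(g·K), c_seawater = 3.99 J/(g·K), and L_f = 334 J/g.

Energy conservation, ΣQ = 0:
ice -10.29→0 °C: 20.24·2.09·10.29 = 435.28
  melt ice: 20.24·334 = 6760.2
  meltwater 0→T: 20.24·4.18·T = 84.6 T
  seawater: 2364.5(T − 24.53)
2449.1 T = 58001 − 7195.4 = 50805
T ≈ 20.74 °C — above 0 °C, consistent with complete melting.

T_f ≈ 20.7 °C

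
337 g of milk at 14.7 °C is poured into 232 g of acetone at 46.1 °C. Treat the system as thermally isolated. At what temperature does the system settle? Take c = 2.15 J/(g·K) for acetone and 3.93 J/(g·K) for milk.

T_f ≈ 23.3 °C

Taking heat into each body as positive, Σ m c ΔT = 0:
232×2.15×(T − 46.1) + 337×3.93×(T − 14.7) = 0
498.8(T − 46.1) + 1324.4(T − 14.7) = 0
1823.2 T = 42464
T = 42464 / 1823.2 = 23.3 °C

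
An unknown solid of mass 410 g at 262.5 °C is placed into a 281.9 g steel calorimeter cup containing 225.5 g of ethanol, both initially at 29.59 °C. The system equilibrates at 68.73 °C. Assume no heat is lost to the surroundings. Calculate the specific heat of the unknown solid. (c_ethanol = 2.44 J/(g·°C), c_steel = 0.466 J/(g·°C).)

c ≈ 0.336 J/(g·°C)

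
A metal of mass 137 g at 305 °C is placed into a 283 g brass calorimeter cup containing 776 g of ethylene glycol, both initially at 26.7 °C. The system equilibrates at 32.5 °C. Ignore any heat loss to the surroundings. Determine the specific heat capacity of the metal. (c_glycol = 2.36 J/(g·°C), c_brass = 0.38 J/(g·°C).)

c ≈ 0.301 J/(g·°C)

Taking heat into each body as positive, Σ m c ΔT = 0:
137×c×(32.5 − 305) + 776×2.36×(32.5 − 26.7) + 283×0.38×(32.5 − 26.7) = 0
-37332 c = -11246
c = -11246/-37332 ≈ 0.3012 J/(g·°C)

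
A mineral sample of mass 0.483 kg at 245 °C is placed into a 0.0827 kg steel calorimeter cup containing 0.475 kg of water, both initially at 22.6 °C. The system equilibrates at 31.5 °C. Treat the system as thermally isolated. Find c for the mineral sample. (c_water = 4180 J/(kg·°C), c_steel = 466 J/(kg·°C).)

c ≈ 175 J/(kg·°C)

Setting the total heat transfer to zero:
0.483×c×(31.5 − 245) + 0.475×4180×(31.5 − 22.6) + 0.0827×466×(31.5 − 22.6) = 0
-103.12 c = -18014
c = -18014/-103.12 ≈ 174.7 J/(kg·°C)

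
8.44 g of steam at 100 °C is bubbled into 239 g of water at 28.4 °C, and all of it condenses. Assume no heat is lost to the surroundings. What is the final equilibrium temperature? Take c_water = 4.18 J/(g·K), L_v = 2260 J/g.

Net heat exchanged in the isolated system is zero:
condense steam: −8.44·2260 = −19074; condensate cools 100→T: 8.44·4.18·(T − 100) = 35.28(T − 100); original water: 999.02(T − 28.4)
1034.3 T = 19074 + 3527.9 + 28372 = 50974
T ≈ 49.28 °C (< 100 °C, so full condensation is consistent).

T_f ≈ 49.3 °C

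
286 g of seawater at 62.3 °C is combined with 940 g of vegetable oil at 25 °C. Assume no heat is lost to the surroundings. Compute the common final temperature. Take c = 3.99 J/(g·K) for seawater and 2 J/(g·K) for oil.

T_f ≈ 39.1 °C

Energy conservation, ΣQ = 0:
286*3.99*(T − 62.3) + 940*2*(T − 25) = 0
1141.1(T − 62.3) + 1880(T − 25) = 0
(1141.1 + 1880) T = 1141.1*62.3 + 1880*25
T = 118093/3021.1 ≈ 39.09 °C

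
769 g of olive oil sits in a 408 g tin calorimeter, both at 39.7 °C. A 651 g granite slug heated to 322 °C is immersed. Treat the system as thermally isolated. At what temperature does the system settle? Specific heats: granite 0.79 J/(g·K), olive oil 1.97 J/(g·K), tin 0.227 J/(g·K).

Let T be the final temperature. ΣQ_i = 0:
651×0.79×(T − 322) + 769×1.97×(T − 39.7) + 408×0.227×(T − 39.7) = 0
514.29(T − 322) + 1514.9(T − 39.7) + 92.62(T − 39.7) = 0
(514.29 + 1514.9 + 92.62) T = 514.29×322 + 1514.9×39.7 + 92.62×39.7
T ≈ 108.12 °C

T_f ≈ 108.1 °C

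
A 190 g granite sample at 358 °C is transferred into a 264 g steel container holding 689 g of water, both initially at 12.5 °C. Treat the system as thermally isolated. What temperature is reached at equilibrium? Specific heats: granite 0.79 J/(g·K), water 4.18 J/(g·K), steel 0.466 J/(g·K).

T_f ≈ 28.9 °C

Conservation of energy gives ΣQ = 0:
190×0.79×(T − 358) + 689×4.18×(T − 12.5) + 264×0.466×(T − 12.5) = 0
150.1(T − 358) + 2880(T − 12.5) + 123.02(T − 12.5) = 0
(150.1 + 2880 + 123.02) T = 150.1×358 + 2880×12.5 + 123.02×12.5
T = 91274 / 3153.1 = 28.9 °C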